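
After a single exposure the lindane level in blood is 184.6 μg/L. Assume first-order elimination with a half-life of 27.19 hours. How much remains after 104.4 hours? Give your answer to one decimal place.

Number of half-lives: n = 104.4/27.19 ≈ 3.8396.
Remaining = 184.6 × (1/2)^3.8396 = 184.6 × 0.069848 ≈ 12.894 μg/L.

12.9 μg/L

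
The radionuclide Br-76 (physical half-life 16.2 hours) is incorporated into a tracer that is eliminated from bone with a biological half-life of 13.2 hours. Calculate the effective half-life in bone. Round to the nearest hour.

7 hours

1/t_eff = 1/t_phys + 1/t_biol = 1/16.2 + 1/13.2 = 0.13749 per hour.
t_eff = 16.2 × 13.2 / (16.2 + 13.2) ≈ 7.2735 hours.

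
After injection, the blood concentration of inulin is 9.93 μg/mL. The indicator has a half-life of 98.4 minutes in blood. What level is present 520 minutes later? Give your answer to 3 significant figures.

Number of half-lives: n = 520/98.4 ≈ 5.2846.
Remaining = 9.93 × (1/2)^5.2846 = 9.93 × 0.025656 ≈ 0.25477 μg/mL.

0.255 μg/mL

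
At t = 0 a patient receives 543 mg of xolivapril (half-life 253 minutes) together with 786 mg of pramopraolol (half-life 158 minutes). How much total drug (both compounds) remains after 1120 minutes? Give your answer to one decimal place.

xolivapril: 543 × (1/2)^(1120/253) = 543 × (1/2)^4.4269 ≈ 25.245 mg.
pramopraolol: 786 × (1/2)^(1120/158) = 786 × (1/2)^7.0886 ≈ 5.7748 mg.
Total = 25.245 + 5.7748 ≈ 31.02 mg.

31.0 mg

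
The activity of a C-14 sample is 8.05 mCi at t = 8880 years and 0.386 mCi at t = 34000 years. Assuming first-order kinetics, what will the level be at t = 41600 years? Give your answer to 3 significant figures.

0.154 mCi

Over Δt = 34000 − 8880 = 25120 years, the level fell by a factor of 8.05/0.386 ≈ 20.855.
n = log₂(20.855) ≈ 4.3823 half-lives, so t½ = 25120/4.3823 ≈ 5732.1 years.
From t = 34000 to t = 41600: 0.386 × (1/2)^((41600−34000)/5732.1) ≈ 0.15398 mCi.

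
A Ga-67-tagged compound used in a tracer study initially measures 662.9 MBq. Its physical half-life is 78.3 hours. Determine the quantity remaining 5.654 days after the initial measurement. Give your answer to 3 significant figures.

Convert the elapsed time: 5.654 days = 135.696 hours.
Number of half-lives: n = 135.696/78.3 ≈ 1.733.
Remaining = 662.9 × (1/2)^1.733 = 662.9 × 0.30082 ≈ 199.41 MBq.

199 MBq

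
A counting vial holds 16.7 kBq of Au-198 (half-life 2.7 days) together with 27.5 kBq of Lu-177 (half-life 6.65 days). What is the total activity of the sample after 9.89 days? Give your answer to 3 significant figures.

Au-198: 16.7 × (1/2)^(9.89/2.7) = 16.7 × (1/2)^3.663 ≈ 1.3184 kBq.
Lu-177: 27.5 × (1/2)^(9.89/6.65) = 27.5 × (1/2)^1.4872 ≈ 9.8092 kBq.
Total = 1.3184 + 9.8092 ≈ 11.128 kBq.

11.1 kBq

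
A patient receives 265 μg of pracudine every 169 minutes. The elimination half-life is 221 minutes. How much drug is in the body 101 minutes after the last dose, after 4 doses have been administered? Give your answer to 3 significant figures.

The 4 doses were given 608, 439, 270, 101 minutes ago.
Total = 265·(1/2)^(608/221) + 265·(1/2)^(439/221) + 265·(1/2)^(270/221) + 265·(1/2)^(101/221)
      = 39.362 + 66.876 + 113.62 + 193.05 ≈ 412.91 μg.

413 μg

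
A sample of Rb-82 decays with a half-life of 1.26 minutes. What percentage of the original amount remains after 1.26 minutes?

n = 1.26/1.26 ≈ 1 half-life.
Fraction remaining = (1/2)^1 ≈ 0.5, i.e. 50%.

50%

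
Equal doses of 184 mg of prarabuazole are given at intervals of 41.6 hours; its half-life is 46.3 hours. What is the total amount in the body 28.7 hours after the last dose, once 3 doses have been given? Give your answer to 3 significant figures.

The 3 doses were given 111.9, 70.3, 28.7 hours ago.
Total = 184·(1/2)^(111.9/46.3) + 184·(1/2)^(70.3/46.3) + 184·(1/2)^(28.7/46.3)
      = 34.457 + 64.231 + 119.73 ≈ 218.42 mg.

218 mg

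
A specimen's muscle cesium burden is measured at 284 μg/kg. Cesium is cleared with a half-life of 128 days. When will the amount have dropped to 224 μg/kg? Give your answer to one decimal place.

Fraction remaining = 224/284 ≈ 0.78873.
n = log₂(284/224) = ln(1.2679)/ln 2 ≈ 0.34239 half-lives.
t = n × t½ = 0.34239 × 128 ≈ 43.826 days.

43.8 days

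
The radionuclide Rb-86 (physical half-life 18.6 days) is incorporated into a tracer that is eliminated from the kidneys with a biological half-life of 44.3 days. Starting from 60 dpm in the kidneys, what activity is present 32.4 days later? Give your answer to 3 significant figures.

1/t_eff = 1/t_phys + 1/t_biol = 1/18.6 + 1/44.3 = 0.076337 per day.
t_eff = 18.6 × 44.3 / (18.6 + 44.3) ≈ 13.1 days.
Remaining = 60 × (1/2)^(32.4/13.1) = 60 × (1/2)^2.4733 ≈ 10.805 dpm.

10.8 dpm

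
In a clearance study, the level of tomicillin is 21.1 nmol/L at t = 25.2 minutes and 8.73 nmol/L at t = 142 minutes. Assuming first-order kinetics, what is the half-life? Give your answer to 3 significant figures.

91.7 minutes

Over Δt = 142 − 25.2 = 116.8 minutes, the level fell by a factor of 21.1/8.73 ≈ 2.417.
n = log₂(2.417) ≈ 1.2732 half-lives, so t½ = 116.8/1.2732 ≈ 91.738 minutes.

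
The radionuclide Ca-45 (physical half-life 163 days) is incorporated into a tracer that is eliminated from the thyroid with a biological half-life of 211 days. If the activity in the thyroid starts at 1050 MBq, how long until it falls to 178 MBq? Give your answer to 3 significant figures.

1/t_eff = 1/t_phys + 1/t_biol = 1/163 + 1/211 = 0.010874 per day.
t_eff = 163 × 211 / (163 + 211) ≈ 91.96 days.
n = log₂(1050/178) ≈ 2.5604; t = 2.5604 × 91.96 ≈ 235.46 days.

235 days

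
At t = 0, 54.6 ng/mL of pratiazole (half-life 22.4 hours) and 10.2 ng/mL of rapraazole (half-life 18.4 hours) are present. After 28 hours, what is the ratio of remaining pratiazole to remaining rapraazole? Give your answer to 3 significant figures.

6.46

pratiazole: 54.6 × (1/2)^(28/22.4) = 54.6 × (1/2)^1.25 ≈ 22.956 ng/mL.
rapraazole: 10.2 × (1/2)^(28/18.4) = 10.2 × (1/2)^1.5217 ≈ 3.5523 ng/mL.
Ratio ≈ 22.956 / 3.5523 ≈ 6.4624.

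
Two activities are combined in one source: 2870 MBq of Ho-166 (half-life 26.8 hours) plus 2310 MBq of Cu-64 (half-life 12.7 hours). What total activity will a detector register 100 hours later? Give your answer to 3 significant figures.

Ho-166: 2870 × (1/2)^(100/26.8) = 2870 × (1/2)^3.7313 ≈ 216.09 MBq.
Cu-64: 2310 × (1/2)^(100/12.7) = 2310 × (1/2)^7.874 ≈ 9.8468 MBq.
Total = 216.09 + 9.8468 ≈ 225.94 MBq.

226 MBq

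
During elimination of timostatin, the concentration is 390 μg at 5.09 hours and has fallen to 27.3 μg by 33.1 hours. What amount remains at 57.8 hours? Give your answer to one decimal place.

2.6 μg

Over Δt = 33.1 − 5.09 = 28.01 hours, the level fell by a factor of 390/27.3 ≈ 14.286.
n = log₂(14.286) ≈ 3.8365 half-lives, so t½ = 28.01/3.8365 ≈ 7.3009 hours.
From t = 33.1 to t = 57.8: 27.3 × (1/2)^((57.8−33.1)/7.3009) ≈ 2.6166 μg.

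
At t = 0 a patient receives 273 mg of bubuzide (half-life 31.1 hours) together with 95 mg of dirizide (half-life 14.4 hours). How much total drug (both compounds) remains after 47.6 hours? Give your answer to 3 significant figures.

bubuzide: 273 × (1/2)^(47.6/31.1) = 273 × (1/2)^1.5305 ≈ 94.498 mg.
dirizide: 95 × (1/2)^(47.6/14.4) = 95 × (1/2)^3.3056 ≈ 9.6084 mg.
Total = 94.498 + 9.6084 ≈ 104.11 mg.

104 mg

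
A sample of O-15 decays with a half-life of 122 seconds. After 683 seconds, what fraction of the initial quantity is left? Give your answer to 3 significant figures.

n = 683/122 ≈ 5.5984 half-lives.
Fraction remaining = (1/2)^5.5984 ≈ 0.020641.

0.0206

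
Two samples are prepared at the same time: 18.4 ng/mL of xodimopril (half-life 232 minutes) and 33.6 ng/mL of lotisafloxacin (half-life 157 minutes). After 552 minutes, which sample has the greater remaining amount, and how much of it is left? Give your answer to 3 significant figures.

xodimopril: 18.4 × (1/2)^2.3793 ≈ 3.5365 ng/mL.
lotisafloxacin: 33.6 × (1/2)^3.5159 ≈ 2.9372 ng/mL.
Xodimopril has more remaining, at ≈ 3.5365 ng/mL.

xodimopril, 3.54 ng/mL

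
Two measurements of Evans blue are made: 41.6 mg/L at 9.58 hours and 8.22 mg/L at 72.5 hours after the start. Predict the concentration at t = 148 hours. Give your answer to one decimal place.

1.2 mg/L

Over Δt = 72.5 − 9.58 = 62.92 hours, the level fell by a factor of 41.6/8.22 ≈ 5.0608.
n = log₂(5.0608) ≈ 2.3394 half-lives, so t½ = 62.92/2.3394 ≈ 26.896 hours.
From t = 72.5 to t = 148: 8.22 × (1/2)^((148−72.5)/26.896) ≈ 1.1745 mg/L.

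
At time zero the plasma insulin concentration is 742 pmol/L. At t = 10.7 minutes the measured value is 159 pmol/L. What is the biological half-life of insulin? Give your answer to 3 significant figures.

A/A₀ = 159/742 ≈ 0.21429.
n = log₂(4.6667) ≈ 2.2224 half-lives elapsed in 10.7 minutes.
t½ = 10.7/2.2224 ≈ 4.8146 minutes.

4.81 minutes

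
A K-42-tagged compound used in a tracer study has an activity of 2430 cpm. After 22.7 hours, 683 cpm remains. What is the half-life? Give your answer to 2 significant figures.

A/A₀ = 683/2430 ≈ 0.28107.
n = log₂(3.5578) ≈ 1.831 half-lives elapsed in 22.7 hours.
t½ = 22.7/1.831 ≈ 12.398 hours.

12 hours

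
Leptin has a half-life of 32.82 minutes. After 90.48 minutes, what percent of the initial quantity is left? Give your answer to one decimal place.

14.8%

n = 90.48/32.82 ≈ 2.7569 half-lives.
Fraction remaining = (1/2)^2.7569 ≈ 0.14795, i.e. 14.795%.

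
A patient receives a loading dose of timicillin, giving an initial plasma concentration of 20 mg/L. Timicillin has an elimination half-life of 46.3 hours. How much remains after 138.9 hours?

Elapsed time is 3 half-lives (138.9/46.3).
Each half-life halves the amount: 20 × (1/2)^3 = 20/8 = 2.5 mg/L.

2.5 mg/L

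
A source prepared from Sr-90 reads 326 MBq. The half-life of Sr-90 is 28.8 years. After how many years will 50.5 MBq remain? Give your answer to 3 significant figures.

Fraction remaining = 50.5/326 ≈ 0.15491.
n = log₂(326/50.5) = ln(6.4554)/ln 2 ≈ 2.6905 half-lives.
t = n × t½ = 2.6905 × 28.8 ≈ 77.487 years.

77.5 years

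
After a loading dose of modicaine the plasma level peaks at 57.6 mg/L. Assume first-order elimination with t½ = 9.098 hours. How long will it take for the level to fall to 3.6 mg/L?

3.6/57.6 = 1/16, so 4 half-lives have elapsed.
t = 4 × 9.098 = 36.392 hours.

36.392 hours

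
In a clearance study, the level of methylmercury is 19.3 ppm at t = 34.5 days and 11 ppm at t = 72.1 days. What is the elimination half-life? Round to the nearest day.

Over Δt = 72.1 − 34.5 = 37.6 days, the level fell by a factor of 19.3/11 ≈ 1.7545.
n = log₂(1.7545) ≈ 0.8111 half-lives, so t½ = 37.6/0.8111 ≈ 46.357 days.

46 days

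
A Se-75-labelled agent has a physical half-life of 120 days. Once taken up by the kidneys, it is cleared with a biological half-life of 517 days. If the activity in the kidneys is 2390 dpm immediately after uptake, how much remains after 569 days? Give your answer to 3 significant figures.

41.7 dpm

1/t_eff = 1/t_phys + 1/t_biol = 1/120 + 1/517 = 0.010268 per day.
t_eff = 120 × 517 / (120 + 517) ≈ 97.394 days.
Remaining = 2390 × (1/2)^(569/97.394) = 2390 × (1/2)^5.8422 ≈ 41.659 dpm.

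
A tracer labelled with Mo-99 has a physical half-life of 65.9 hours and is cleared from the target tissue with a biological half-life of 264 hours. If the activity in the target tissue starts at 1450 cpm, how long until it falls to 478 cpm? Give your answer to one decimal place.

1/t_eff = 1/t_phys + 1/t_biol = 1/65.9 + 1/264 = 0.018962 per hour.
t_eff = 65.9 × 264 / (65.9 + 264) ≈ 52.736 hours.
n = log₂(1450/478) ≈ 1.601; t = 1.601 × 52.736 ≈ 84.429 hours.

84.4 hours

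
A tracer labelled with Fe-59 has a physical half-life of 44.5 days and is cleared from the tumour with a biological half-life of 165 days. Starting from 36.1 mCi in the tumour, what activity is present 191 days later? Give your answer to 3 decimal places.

0.826 mCi

1/t_eff = 1/t_phys + 1/t_biol = 1/44.5 + 1/165 = 0.028533 per day.
t_eff = 44.5 × 165 / (44.5 + 165) ≈ 35.048 days.
Remaining = 36.1 × (1/2)^(191/35.048) = 36.1 × (1/2)^5.4497 ≈ 0.826 mCi.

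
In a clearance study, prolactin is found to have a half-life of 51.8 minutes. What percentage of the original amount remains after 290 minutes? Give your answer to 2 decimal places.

n = 290/51.8 ≈ 5.5985 half-lives.
Fraction remaining = (1/2)^5.5985 ≈ 0.020639, i.e. 2.0639%.

2.06%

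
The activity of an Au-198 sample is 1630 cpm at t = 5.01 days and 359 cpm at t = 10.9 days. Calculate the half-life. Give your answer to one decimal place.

Over Δt = 10.9 − 5.01 = 5.89 days, the level fell by a factor of 1630/359 ≈ 4.5404.
n = log₂(4.5404) ≈ 2.1828 half-lives, so t½ = 5.89/2.1828 ≈ 2.6983 days.

2.7 days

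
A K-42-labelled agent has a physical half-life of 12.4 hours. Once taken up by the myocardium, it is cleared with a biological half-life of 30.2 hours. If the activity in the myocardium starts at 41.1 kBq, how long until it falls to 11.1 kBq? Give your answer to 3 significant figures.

1/t_eff = 1/t_phys + 1/t_biol = 1/12.4 + 1/30.2 = 0.11376 per hour.
t_eff = 12.4 × 30.2 / (12.4 + 30.2) ≈ 8.7906 hours.
n = log₂(41.1/11.1) ≈ 1.8886; t = 1.8886 × 8.7906 ≈ 16.602 hours.

16.6 hours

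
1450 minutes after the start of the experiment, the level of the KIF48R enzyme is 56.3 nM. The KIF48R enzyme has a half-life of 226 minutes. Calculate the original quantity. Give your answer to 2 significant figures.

4800 nM

Number of half-lives elapsed: n = 1450/226 ≈ 6.4159.
A₀ = A × 2^n = 56.3 × 2^6.4159 = 56.3 × 85.386 ≈ 4807.2 nM.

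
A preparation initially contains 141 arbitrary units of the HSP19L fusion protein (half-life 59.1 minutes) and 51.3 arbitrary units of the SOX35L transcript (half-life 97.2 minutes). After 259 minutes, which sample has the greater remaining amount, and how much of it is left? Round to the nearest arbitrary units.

HSP19L fusion protein: 141 × (1/2)^4.3824 ≈ 6.7606 arbitrary units.
SOX35L transcript: 51.3 × (1/2)^2.6646 ≈ 8.0908 arbitrary units.
SOX35L transcript has more remaining, at ≈ 8.0908 arbitrary units.

SOX35L transcript, 8 arbitrary units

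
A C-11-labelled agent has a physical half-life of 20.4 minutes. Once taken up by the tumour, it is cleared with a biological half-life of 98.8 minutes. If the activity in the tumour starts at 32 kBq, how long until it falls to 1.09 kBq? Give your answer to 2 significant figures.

1/t_eff = 1/t_phys + 1/t_biol = 1/20.4 + 1/98.8 = 0.059141 per minute.
t_eff = 20.4 × 98.8 / (20.4 + 98.8) ≈ 16.909 minutes.
n = log₂(32/1.09) ≈ 4.8757; t = 4.8757 × 16.909 ≈ 82.441 minutes.

82 minutes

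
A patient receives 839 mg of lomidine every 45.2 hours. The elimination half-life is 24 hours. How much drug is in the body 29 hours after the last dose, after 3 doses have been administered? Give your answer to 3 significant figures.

The 3 doses were given 119.4, 74.2, 29 hours ago.
Total = 839·(1/2)^(119.4/24) + 839·(1/2)^(74.2/24) + 839·(1/2)^(29/24)
      = 26.677 + 98.419 + 363.09 ≈ 488.19 mg.

488 mg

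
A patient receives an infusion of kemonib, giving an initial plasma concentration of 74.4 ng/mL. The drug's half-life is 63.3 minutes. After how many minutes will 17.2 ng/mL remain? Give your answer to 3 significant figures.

134 minutes

Fraction remaining = 17.2/74.4 ≈ 0.23118.
n = log₂(74.4/17.2) = ln(4.3256)/ln 2 ≈ 2.1129 half-lives.
t = n × t½ = 2.1129 × 63.3 ≈ 133.75 minutes.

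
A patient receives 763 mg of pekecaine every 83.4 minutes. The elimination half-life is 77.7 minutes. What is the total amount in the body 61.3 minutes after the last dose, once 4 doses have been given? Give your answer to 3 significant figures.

799 mg

The 4 doses were given 311.5, 228.1, 144.7, 61.3 minutes ago.
Total = 763·(1/2)^(311.5/77.7) + 763·(1/2)^(228.1/77.7) + 763·(1/2)^(144.7/77.7) + 763·(1/2)^(61.3/77.7)
      = 47.391 + 99.725 + 209.85 + 441.6 ≈ 798.57 mg.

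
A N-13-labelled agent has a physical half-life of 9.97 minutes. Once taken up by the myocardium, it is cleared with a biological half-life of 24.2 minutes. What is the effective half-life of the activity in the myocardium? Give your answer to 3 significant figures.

7.06 minutes

1/t_eff = 1/t_phys + 1/t_biol = 1/9.97 + 1/24.2 = 0.14162 per minute.
t_eff = 9.97 × 24.2 / (9.97 + 24.2) ≈ 7.061 minutes.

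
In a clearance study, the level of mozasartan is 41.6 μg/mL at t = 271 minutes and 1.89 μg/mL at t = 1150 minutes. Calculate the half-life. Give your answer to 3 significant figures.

Over Δt = 1150 − 271 = 879 minutes, the level fell by a factor of 41.6/1.89 ≈ 22.011.
n = log₂(22.011) ≈ 4.4601 half-lives, so t½ = 879/4.4601 ≈ 197.08 minutes.

197 minutes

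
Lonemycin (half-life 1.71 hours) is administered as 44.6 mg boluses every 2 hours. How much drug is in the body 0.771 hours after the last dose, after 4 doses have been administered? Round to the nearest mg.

The 4 doses were given 6.771, 4.771, 2.771, 0.771 hours ago.
Total = 44.6·(1/2)^(6.771/1.71) + 44.6·(1/2)^(4.771/1.71) + 44.6·(1/2)^(2.771/1.71) + 44.6·(1/2)^(0.771/1.71)
      = 2.8666 + 6.4483 + 14.505 + 32.629 ≈ 56.449 mg.

56 mg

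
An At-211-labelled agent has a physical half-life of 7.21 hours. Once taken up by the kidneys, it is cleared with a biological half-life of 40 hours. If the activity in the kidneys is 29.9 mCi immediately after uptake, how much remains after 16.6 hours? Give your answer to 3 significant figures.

1/t_eff = 1/t_phys + 1/t_biol = 1/7.21 + 1/40 = 0.1637 per hour.
t_eff = 7.21 × 40 / (7.21 + 40) ≈ 6.1089 hours.
Remaining = 29.9 × (1/2)^(16.6/6.1089) = 29.9 × (1/2)^2.7174 ≈ 4.5464 mCi.

4.55 mCi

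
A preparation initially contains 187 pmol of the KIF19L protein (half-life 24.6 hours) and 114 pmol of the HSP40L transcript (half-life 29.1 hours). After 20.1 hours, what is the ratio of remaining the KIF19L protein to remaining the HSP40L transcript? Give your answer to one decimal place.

1.5

KIF19L protein: 187 × (1/2)^(20.1/24.6) = 187 × (1/2)^0.81707 ≈ 106.14 pmol.
HSP40L transcript: 114 × (1/2)^(20.1/29.1) = 114 × (1/2)^0.69072 ≈ 70.628 pmol.
Ratio ≈ 106.14 / 70.628 ≈ 1.5028.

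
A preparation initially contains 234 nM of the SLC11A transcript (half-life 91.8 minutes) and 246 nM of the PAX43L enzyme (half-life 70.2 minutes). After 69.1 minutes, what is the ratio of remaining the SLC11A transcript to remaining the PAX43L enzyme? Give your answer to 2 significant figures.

1.1

SLC11A transcript: 234 × (1/2)^(69.1/91.8) = 234 × (1/2)^0.75272 ≈ 138.87 nM.
PAX43L enzyme: 246 × (1/2)^(69.1/70.2) = 246 × (1/2)^0.98433 ≈ 124.34 nM.
Ratio ≈ 138.87 / 124.34 ≈ 1.1169.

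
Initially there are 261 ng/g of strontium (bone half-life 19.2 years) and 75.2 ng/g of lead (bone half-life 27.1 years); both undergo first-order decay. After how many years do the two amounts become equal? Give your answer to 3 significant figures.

118 years

Set 261·(1/2)^(t/19.2) = 75.2·(1/2)^(t/27.1).
Taking log₂: log₂(261/75.2) = t·(1/19.2 − 1/27.1).
log₂(3.4707) = 1.7952; 1/19.2 − 1/27.1 = 0.015183.
t = 1.7952 / 0.015183 ≈ 118.24 years.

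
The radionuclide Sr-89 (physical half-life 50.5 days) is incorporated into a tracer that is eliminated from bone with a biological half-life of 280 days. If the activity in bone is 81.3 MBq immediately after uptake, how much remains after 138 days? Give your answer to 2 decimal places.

8.69 MBq

1/t_eff = 1/t_phys + 1/t_biol = 1/50.5 + 1/280 = 0.023373 per day.
t_eff = 50.5 × 280 / (50.5 + 280) ≈ 42.784 days.
Remaining = 81.3 × (1/2)^(138/42.784) = 81.3 × (1/2)^3.2255 ≈ 8.6918 MBq.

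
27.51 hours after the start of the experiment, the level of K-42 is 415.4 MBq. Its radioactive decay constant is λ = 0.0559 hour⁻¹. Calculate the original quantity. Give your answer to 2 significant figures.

1900 MBq

t½ = ln 2 / λ = 0.69315 / 0.0559 ≈ 12.4 hours.
Number of half-lives elapsed: n = 27.51/12.4 ≈ 2.2186.
A₀ = A × 2^n = 415.4 × 2^2.2186 = 415.4 × 4.6544 ≈ 1933.4 MBq.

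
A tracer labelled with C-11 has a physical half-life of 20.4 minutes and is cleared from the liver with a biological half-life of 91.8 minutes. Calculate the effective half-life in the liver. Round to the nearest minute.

17 minutes

1/t_eff = 1/t_phys + 1/t_biol = 1/20.4 + 1/91.8 = 0.059913 per minute.
t_eff = 20.4 × 91.8 / (20.4 + 91.8) ≈ 16.691 minutes.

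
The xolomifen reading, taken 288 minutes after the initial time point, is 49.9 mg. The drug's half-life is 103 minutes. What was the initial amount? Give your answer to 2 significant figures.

Number of half-lives elapsed: n = 288/103 ≈ 2.7961.
A₀ = A × 2^n = 49.9 × 2^2.7961 = 49.9 × 6.9457 ≈ 346.59 mg.

350 mg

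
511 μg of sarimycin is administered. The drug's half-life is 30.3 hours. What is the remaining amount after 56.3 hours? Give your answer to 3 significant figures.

141 μg

Number of half-lives: n = 56.3/30.3 ≈ 1.8581.
Remaining = 511 × (1/2)^1.8581 = 511 × 0.27584 ≈ 140.96 μg.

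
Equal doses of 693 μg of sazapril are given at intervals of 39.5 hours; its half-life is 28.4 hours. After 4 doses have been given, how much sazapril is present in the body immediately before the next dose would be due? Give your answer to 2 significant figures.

The 4 doses were given 158, 118.5, 79, 39.5 hours ago.
Total = 693·(1/2)^(158/28.4) + 693·(1/2)^(118.5/28.4) + 693·(1/2)^(79/28.4) + 693·(1/2)^(39.5/28.4)
      = 14.655 + 38.43 + 100.78 + 264.27 ≈ 418.13 μg.

420 μg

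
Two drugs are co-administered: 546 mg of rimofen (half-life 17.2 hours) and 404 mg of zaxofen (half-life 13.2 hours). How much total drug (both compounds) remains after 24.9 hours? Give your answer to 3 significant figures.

rimofen: 546 × (1/2)^(24.9/17.2) = 546 × (1/2)^1.4477 ≈ 200.17 mg.
zaxofen: 404 × (1/2)^(24.9/13.2) = 404 × (1/2)^1.8864 ≈ 109.28 mg.
Total = 200.17 + 109.28 ≈ 309.45 mg.

309 mg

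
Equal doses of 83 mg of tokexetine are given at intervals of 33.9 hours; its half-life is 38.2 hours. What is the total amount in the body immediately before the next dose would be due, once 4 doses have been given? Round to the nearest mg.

89 mg

The 4 doses were given 135.6, 101.7, 67.8, 33.9 hours ago.
Total = 83·(1/2)^(135.6/38.2) + 83·(1/2)^(101.7/38.2) + 83·(1/2)^(67.8/38.2) + 83·(1/2)^(33.9/38.2)
      = 7.0876 + 13.111 + 24.254 + 44.868 ≈ 89.321 mg.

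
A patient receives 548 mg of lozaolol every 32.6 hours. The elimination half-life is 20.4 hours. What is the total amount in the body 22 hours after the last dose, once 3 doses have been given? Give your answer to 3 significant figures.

The 3 doses were given 87.2, 54.6, 22 hours ago.
Total = 548·(1/2)^(87.2/20.4) + 548·(1/2)^(54.6/20.4) + 548·(1/2)^(22/20.4)
      = 28.316 + 85.72 + 259.5 ≈ 373.54 mg.

374 mg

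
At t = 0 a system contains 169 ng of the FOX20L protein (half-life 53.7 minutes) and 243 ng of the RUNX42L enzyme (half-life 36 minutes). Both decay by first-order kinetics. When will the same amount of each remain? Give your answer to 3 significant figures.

57.2 minutes

Set 169·(1/2)^(t/53.7) = 243·(1/2)^(t/36).
Taking log₂: log₂(169/243) = t·(1/53.7 − 1/36).
log₂(0.69547) = -0.52393; 1/53.7 − 1/36 = -0.0091558.
t = -0.52393 / -0.0091558 ≈ 57.224 minutes.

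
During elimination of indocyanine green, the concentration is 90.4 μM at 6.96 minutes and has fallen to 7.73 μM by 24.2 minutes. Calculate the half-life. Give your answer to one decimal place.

4.9 minutes

Over Δt = 24.2 − 6.96 = 17.24 minutes, the level fell by a factor of 90.4/7.73 ≈ 11.695.
n = log₂(11.695) ≈ 3.5478 half-lives, so t½ = 17.24/3.5478 ≈ 4.8594 minutes.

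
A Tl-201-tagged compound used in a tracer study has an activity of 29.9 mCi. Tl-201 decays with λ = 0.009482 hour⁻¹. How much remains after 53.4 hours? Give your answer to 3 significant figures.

t½ = ln 2 / λ = 0.69315 / 0.009482 ≈ 73.101 hours.
Number of half-lives: n = 53.4/73.101 ≈ 0.73049.
Remaining = 29.9 × (1/2)^0.73049 = 29.9 × 0.6027 ≈ 18.021 mCi.

18.0 mCi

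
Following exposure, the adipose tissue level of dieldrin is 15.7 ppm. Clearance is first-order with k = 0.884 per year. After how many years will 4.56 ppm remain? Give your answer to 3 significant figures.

1.40 years

t½ = ln 2 / k = 0.69315 / 0.884 ≈ 0.7841 years.
Fraction remaining = 4.56/15.7 ≈ 0.29045.
n = log₂(15.7/4.56) = ln(3.443)/ln 2 ≈ 1.7837 half-lives.
t = n × t½ = 1.7837 × 0.7841 ≈ 1.3986 years.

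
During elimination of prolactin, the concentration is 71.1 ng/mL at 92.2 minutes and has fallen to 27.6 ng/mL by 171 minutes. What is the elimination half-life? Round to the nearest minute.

58 minutes

Over Δt = 171 − 92.2 = 78.8 minutes, the level fell by a factor of 71.1/27.6 ≈ 2.5761.
n = log₂(2.5761) ≈ 1.3652 half-lives, so t½ = 78.8/1.3652 ≈ 57.721 minutes.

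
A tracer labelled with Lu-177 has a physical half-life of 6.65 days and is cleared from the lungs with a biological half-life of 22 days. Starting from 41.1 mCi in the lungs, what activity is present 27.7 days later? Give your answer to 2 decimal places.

0.96 mCi

1/t_eff = 1/t_phys + 1/t_biol = 1/6.65 + 1/22 = 0.19583 per day.
t_eff = 6.65 × 22 / (6.65 + 22) ≈ 5.1065 days.
Remaining = 41.1 × (1/2)^(27.7/5.1065) = 41.1 × (1/2)^5.4245 ≈ 0.95698 mCi.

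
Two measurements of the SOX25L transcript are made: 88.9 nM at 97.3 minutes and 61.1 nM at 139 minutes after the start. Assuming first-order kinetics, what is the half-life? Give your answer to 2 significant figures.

77 minutes

Over Δt = 139 − 97.3 = 41.7 minutes, the level fell by a factor of 88.9/61.1 ≈ 1.455.
n = log₂(1.455) ≈ 0.54101 half-lives, so t½ = 41.7/0.54101 ≈ 77.078 minutes.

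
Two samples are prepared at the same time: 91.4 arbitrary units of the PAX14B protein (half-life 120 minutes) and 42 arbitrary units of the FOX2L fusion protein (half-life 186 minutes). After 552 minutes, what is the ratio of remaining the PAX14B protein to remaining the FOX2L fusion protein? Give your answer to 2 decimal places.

0.70

PAX14B protein: 91.4 × (1/2)^(552/120) = 91.4 × (1/2)^4.6 ≈ 3.7688 arbitrary units.
FOX2L fusion protein: 42 × (1/2)^(552/186) = 42 × (1/2)^2.9677 ≈ 5.3687 arbitrary units.
Ratio ≈ 3.7688 / 5.3687 ≈ 0.702.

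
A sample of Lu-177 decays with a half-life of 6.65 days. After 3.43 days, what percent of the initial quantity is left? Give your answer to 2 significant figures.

n = 3.43/6.65 ≈ 0.51579 half-lives.
Fraction remaining = (1/2)^0.51579 ≈ 0.69941, i.e. 69.941%.

70%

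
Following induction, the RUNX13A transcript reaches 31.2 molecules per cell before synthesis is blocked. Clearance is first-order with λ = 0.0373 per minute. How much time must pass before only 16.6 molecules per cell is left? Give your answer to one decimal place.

16.9 minutes

t½ = ln 2 / λ = 0.69315 / 0.0373 ≈ 18.583 minutes.
Fraction remaining = 16.6/31.2 ≈ 0.53205.
n = log₂(31.2/16.6) = ln(1.8795)/ln 2 ≈ 0.91036 half-lives.
t = n × t½ = 0.91036 × 18.583 ≈ 16.917 minutes.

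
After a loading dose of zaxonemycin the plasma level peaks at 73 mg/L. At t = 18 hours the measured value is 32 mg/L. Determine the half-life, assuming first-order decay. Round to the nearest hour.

15 hours

A/A₀ = 32/73 ≈ 0.43836.
n = log₂(2.2812) ≈ 1.1898 half-lives elapsed in 18 hours.
t½ = 18/1.1898 ≈ 15.128 hours.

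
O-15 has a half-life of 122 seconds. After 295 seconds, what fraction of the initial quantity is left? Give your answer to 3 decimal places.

0.187

n = 295/122 ≈ 2.418 half-lives.
Fraction remaining = (1/2)^2.418 ≈ 0.18711.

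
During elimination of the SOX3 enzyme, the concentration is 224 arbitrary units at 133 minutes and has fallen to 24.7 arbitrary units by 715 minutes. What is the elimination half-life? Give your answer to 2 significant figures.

Over Δt = 715 − 133 = 582 minutes, the level fell by a factor of 224/24.7 ≈ 9.0688.
n = log₂(9.0688) ≈ 3.1809 half-lives, so t½ = 582/3.1809 ≈ 182.97 minutes.

180 minutes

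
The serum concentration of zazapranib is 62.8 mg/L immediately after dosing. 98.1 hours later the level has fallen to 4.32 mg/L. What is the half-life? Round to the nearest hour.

25 hours

A/A₀ = 4.32/62.8 ≈ 0.06879.
n = log₂(14.537) ≈ 3.8617 half-lives elapsed in 98.1 hours.
t½ = 98.1/3.8617 ≈ 25.404 hours.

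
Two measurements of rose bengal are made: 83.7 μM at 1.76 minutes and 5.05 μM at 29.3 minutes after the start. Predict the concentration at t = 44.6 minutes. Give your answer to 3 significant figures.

Over Δt = 29.3 − 1.76 = 27.54 minutes, the level fell by a factor of 83.7/5.05 ≈ 16.574.
n = log₂(16.574) ≈ 4.0509 half-lives, so t½ = 27.54/4.0509 ≈ 6.7985 minutes.
From t = 29.3 to t = 44.6: 5.05 × (1/2)^((44.6−29.3)/6.7985) ≈ 1.0613 μM.

1.06 μM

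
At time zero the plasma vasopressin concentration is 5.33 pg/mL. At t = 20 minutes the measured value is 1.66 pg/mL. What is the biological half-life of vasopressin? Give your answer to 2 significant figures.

12 minutes

A/A₀ = 1.66/5.33 ≈ 0.31144.
n = log₂(3.2108) ≈ 1.683 half-lives elapsed in 20 minutes.
t½ = 20/1.683 ≈ 11.884 minutes.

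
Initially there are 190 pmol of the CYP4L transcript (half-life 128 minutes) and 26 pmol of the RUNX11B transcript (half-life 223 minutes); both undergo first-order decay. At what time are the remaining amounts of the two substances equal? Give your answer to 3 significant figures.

Set 190·(1/2)^(t/128) = 26·(1/2)^(t/223).
Taking log₂: log₂(190/26) = t·(1/128 − 1/223).
log₂(7.3077) = 2.8694; 1/128 − 1/223 = 0.0033282.
t = 2.8694 / 0.0033282 ≈ 862.15 minutes.

862 minutes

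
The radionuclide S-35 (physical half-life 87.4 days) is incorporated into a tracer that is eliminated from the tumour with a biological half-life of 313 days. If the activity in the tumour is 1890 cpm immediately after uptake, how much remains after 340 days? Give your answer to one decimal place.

60.0 cpm

1/t_eff = 1/t_phys + 1/t_biol = 1/87.4 + 1/313 = 0.014637 per day.
t_eff = 87.4 × 313 / (87.4 + 313) ≈ 68.322 days.
Remaining = 1890 × (1/2)^(340/68.322) = 1890 × (1/2)^4.9764 ≈ 60.036 cpm.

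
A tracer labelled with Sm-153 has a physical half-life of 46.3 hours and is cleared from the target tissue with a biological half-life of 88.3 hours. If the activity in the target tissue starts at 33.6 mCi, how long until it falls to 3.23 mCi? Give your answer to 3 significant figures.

1/t_eff = 1/t_phys + 1/t_biol = 1/46.3 + 1/88.3 = 0.032923 per hour.
t_eff = 46.3 × 88.3 / (46.3 + 88.3) ≈ 30.374 hours.
n = log₂(33.6/3.23) ≈ 3.3789; t = 3.3789 × 30.374 ≈ 102.63 hours.

103 hours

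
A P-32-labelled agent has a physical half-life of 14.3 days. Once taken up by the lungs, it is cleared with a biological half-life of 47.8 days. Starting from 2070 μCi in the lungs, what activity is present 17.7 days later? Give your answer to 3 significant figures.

679 μCi

1/t_eff = 1/t_phys + 1/t_biol = 1/14.3 + 1/47.8 = 0.090851 per day.
t_eff = 14.3 × 47.8 / (14.3 + 47.8) ≈ 11.007 days.
Remaining = 2070 × (1/2)^(17.7/11.007) = 2070 × (1/2)^1.6081 ≈ 679.04 μCi.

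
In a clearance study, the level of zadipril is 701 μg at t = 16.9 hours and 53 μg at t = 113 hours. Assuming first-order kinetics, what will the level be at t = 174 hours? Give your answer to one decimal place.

10.3 μg

Over Δt = 113 − 16.9 = 96.1 hours, the level fell by a factor of 701/53 ≈ 13.226.
n = log₂(13.226) ≈ 3.7254 half-lives, so t½ = 96.1/3.7254 ≈ 25.796 hours.
From t = 113 to t = 174: 53 × (1/2)^((174−113)/25.796) ≈ 10.29 μg.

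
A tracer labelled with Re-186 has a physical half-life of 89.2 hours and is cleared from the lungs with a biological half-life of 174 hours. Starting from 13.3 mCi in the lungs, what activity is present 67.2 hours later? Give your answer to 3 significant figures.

6.04 mCi

1/t_eff = 1/t_phys + 1/t_biol = 1/89.2 + 1/174 = 0.016958 per hour.
t_eff = 89.2 × 174 / (89.2 + 174) ≈ 58.97 hours.
Remaining = 13.3 × (1/2)^(67.2/58.97) = 13.3 × (1/2)^1.1396 ≈ 6.0368 mCi.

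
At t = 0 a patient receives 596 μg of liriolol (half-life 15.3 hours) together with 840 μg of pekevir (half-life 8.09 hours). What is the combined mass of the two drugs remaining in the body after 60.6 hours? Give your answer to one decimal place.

42.9 μg

liriolol: 596 × (1/2)^(60.6/15.3) = 596 × (1/2)^3.9608 ≈ 38.276 μg.
pekevir: 840 × (1/2)^(60.6/8.09) = 840 × (1/2)^7.4907 ≈ 4.6703 μg.
Total = 38.276 + 4.6703 ≈ 42.947 μg.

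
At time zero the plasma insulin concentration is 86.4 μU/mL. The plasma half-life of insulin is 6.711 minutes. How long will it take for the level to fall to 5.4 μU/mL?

26.844 minutes

5.4/86.4 = 1/16, so 4 half-lives have elapsed.
t = 4 × 6.711 = 26.844 minutes.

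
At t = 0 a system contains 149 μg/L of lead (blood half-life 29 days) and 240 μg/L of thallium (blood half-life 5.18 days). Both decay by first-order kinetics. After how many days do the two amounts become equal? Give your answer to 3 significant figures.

Set 149·(1/2)^(t/29) = 240·(1/2)^(t/5.18).
Taking log₂: log₂(149/240) = t·(1/29 − 1/5.18).
log₂(0.62083) = -0.68772; 1/29 − 1/5.18 = -0.15857.
t = -0.68772 / -0.15857 ≈ 4.3371 days.

4.34 days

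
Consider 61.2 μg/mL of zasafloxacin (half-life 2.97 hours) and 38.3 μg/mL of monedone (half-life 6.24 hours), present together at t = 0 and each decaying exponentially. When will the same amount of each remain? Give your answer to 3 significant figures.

3.83 hours

Set 61.2·(1/2)^(t/2.97) = 38.3·(1/2)^(t/6.24).
Taking log₂: log₂(61.2/38.3) = t·(1/2.97 − 1/6.24).
log₂(1.5979) = 0.67619; 1/2.97 − 1/6.24 = 0.17644.
t = 0.67619 / 0.17644 ≈ 3.8323 hours.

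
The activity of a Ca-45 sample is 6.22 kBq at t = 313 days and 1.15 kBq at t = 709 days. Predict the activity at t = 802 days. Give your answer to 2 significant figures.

0.77 kBq

Over Δt = 709 − 313 = 396 days, the level fell by a factor of 6.22/1.15 ≈ 5.4087.
n = log₂(5.4087) ≈ 2.4353 half-lives, so t½ = 396/2.4353 ≈ 162.61 days.
From t = 709 to t = 802: 1.15 × (1/2)^((802−709)/162.61) ≈ 0.77363 kBq.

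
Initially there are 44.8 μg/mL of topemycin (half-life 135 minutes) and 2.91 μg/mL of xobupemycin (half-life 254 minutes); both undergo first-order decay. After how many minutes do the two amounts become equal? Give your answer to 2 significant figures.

1100 minutes

Set 44.8·(1/2)^(t/135) = 2.91·(1/2)^(t/254).
Taking log₂: log₂(44.8/2.91) = t·(1/135 − 1/254).
log₂(15.395) = 3.9444; 1/135 − 1/254 = 0.0034704.
t = 3.9444 / 0.0034704 ≈ 1136.6 minutes.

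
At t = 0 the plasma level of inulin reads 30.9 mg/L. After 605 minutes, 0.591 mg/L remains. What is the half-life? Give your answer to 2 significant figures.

110 minutes

A/A₀ = 0.591/30.9 ≈ 0.019126.
n = log₂(52.284) ≈ 5.7083 half-lives elapsed in 605 minutes.
t½ = 605/5.7083 ≈ 105.99 minutes.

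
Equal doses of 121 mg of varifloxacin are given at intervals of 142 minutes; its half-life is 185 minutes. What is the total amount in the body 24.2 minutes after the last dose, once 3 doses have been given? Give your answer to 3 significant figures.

214 mg

The 3 doses were given 308.2, 166.2, 24.2 minutes ago.
Total = 121·(1/2)^(308.2/185) + 121·(1/2)^(166.2/185) + 121·(1/2)^(24.2/185)
      = 38.132 + 64.915 + 110.51 ≈ 213.56 mg.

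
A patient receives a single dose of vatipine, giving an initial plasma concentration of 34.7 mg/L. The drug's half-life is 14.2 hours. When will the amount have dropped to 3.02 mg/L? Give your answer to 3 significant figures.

50.0 hours

Fraction remaining = 3.02/34.7 ≈ 0.087032.
n = log₂(34.7/3.02) = ln(11.49)/ln 2 ≈ 3.5223 half-lives.
t = n × t½ = 3.5223 × 14.2 ≈ 50.017 hours.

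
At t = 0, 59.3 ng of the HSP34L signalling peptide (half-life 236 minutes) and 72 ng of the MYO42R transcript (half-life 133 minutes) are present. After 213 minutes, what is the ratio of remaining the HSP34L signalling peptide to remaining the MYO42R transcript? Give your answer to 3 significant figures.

HSP34L signalling peptide: 59.3 × (1/2)^(213/236) = 59.3 × (1/2)^0.90254 ≈ 31.722 ng.
MYO42R transcript: 72 × (1/2)^(213/133) = 72 × (1/2)^1.6015 ≈ 23.726 ng.
Ratio ≈ 31.722 / 23.726 ≈ 1.337.

1.34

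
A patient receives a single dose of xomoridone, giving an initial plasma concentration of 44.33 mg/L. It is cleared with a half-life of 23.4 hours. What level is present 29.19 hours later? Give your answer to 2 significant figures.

19 mg/L

Number of half-lives: n = 29.19/23.4 ≈ 1.2474.
Remaining = 44.33 × (1/2)^1.2474 = 44.33 × 0.4212 ≈ 18.672 mg/L.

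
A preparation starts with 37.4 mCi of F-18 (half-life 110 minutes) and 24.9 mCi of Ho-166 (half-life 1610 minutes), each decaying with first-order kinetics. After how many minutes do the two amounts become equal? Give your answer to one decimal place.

Set 37.4·(1/2)^(t/110) = 24.9·(1/2)^(t/1610).
Taking log₂: log₂(37.4/24.9) = t·(1/110 − 1/1610).
log₂(1.502) = 0.58689; 1/110 − 1/1610 = 0.0084698.
t = 0.58689 / 0.0084698 ≈ 69.292 minutes.

69.3 minutes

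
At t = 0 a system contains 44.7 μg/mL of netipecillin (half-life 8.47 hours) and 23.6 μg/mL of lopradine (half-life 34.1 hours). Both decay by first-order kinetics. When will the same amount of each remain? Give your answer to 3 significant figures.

10.4 hours

Set 44.7·(1/2)^(t/8.47) = 23.6·(1/2)^(t/34.1).
Taking log₂: log₂(44.7/23.6) = t·(1/8.47 − 1/34.1).
log₂(1.8941) = 0.92149; 1/8.47 − 1/34.1 = 0.088738.
t = 0.92149 / 0.088738 ≈ 10.384 hours.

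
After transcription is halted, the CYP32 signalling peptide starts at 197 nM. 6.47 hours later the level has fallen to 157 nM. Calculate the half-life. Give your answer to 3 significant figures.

19.8 hours

A/A₀ = 157/197 ≈ 0.79695.
n = log₂(1.2548) ≈ 0.32743 half-lives elapsed in 6.47 hours.
t½ = 6.47/0.32743 ≈ 19.76 hours.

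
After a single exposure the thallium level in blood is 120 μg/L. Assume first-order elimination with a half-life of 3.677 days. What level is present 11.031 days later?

Elapsed time is 3 half-lives (11.031/3.677).
Each half-life halves the amount: 120 × (1/2)^3 = 120/8 = 15 μg/L.

15 μg/L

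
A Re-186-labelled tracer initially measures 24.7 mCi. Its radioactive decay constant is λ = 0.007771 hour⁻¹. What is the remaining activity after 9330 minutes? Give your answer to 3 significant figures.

7.38 mCi

t½ = ln 2 / λ = 0.69315 / 0.007771 ≈ 89.197 hours.
Convert the elapsed time: 9330 minutes = 155.5 hours.
Number of half-lives: n = 155.5/89.197 ≈ 1.7433.
Remaining = 24.7 × (1/2)^1.7433 = 24.7 × 0.29868 ≈ 7.3773 mCi.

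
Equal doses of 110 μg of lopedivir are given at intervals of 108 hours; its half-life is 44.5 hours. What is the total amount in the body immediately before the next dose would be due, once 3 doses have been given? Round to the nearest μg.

25 μg

The 3 doses were given 324, 216, 108 hours ago.
Total = 110·(1/2)^(324/44.5) + 110·(1/2)^(216/44.5) + 110·(1/2)^(108/44.5)
      = 0.70733 + 3.8038 + 20.455 ≈ 24.966 μg.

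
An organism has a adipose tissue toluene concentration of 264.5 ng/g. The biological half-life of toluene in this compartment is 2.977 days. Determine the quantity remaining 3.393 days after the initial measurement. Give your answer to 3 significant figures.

Number of half-lives: n = 3.393/2.977 ≈ 1.1397.
Remaining = 264.5 × (1/2)^1.1397 = 264.5 × 0.45384 ≈ 120.04 ng/g.

120 ng/g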